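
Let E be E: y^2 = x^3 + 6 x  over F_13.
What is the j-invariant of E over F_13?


Delta = -16(4 a^3 + 27 b^2) mod 13 = 8
-1728 * (4 a)^3 = -1728 * (4*6)^3 mod 13 = 5
j = 5 * 8^(-1) mod 13 = 12

j = 12 (mod 13)


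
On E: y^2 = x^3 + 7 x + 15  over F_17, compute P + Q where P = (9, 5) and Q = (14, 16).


P != Q, so use the chord formula.
s = (y2 - y1) / (x2 - x1) = (11) / (5) mod 17 = 9
x3 = s^2 - x1 - x2 mod 17 = 9^2 - 9 - 14 = 7
y3 = s (x1 - x3) - y1 mod 17 = 9 * (9 - 7) - 5 = 13

P + Q = (7, 13)


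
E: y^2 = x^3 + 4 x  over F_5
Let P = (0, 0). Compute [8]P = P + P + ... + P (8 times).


k = 8 = 1000_2 (binary, LSB first: 0001)
Double-and-add from P = (0, 0):
  bit 0 = 0: acc unchanged = O
  bit 1 = 0: acc unchanged = O
  bit 2 = 0: acc unchanged = O
  bit 3 = 1: acc = O + O = O

8P = O


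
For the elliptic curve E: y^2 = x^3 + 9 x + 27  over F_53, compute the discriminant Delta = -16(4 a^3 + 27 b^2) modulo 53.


4 a^3 + 27 b^2 = 4*9^3 + 27*27^2 = 2916 + 19683 = 22599
Delta = -16 * (22599) = -361584
Delta mod 53 = 35

Delta = 35 (mod 53)


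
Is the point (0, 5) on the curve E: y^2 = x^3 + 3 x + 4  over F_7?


Check whether y^2 = x^3 + 3 x + 4 (mod 7) for (x, y) = (0, 5).
LHS: y^2 = 5^2 mod 7 = 4
RHS: x^3 + 3 x + 4 = 0^3 + 3*0 + 4 mod 7 = 4
LHS = RHS

Yes, on the curve


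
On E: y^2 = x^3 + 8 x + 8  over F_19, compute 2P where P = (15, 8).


Doubling: s = (3 x1^2 + a) / (2 y1)
s = (3*15^2 + 8) / (2*8) mod 19 = 13
x3 = s^2 - 2 x1 mod 19 = 13^2 - 2*15 = 6
y3 = s (x1 - x3) - y1 mod 19 = 13 * (15 - 6) - 8 = 14

2P = (6, 14)


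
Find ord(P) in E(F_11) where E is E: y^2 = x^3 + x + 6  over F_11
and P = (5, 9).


Compute successive multiples of P until we hit O:
  1P = (5, 9)
  2P = (10, 9)
  3P = (7, 2)
  4P = (3, 6)
  5P = (8, 3)
  6P = (2, 7)
  7P = (2, 4)
  8P = (8, 8)
  ... (continuing to 13P)
  13P = O

ord(P) = 13


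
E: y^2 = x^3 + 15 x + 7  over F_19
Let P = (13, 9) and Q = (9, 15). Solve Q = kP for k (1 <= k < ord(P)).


Enumerate multiples of P until we hit Q = (9, 15):
  1P = (13, 9)
  2P = (17, 8)
  3P = (14, 15)
  4P = (9, 15)
Match found at i = 4.

k = 4


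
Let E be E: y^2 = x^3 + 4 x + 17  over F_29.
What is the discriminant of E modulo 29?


4 a^3 + 27 b^2 = 4*4^3 + 27*17^2 = 256 + 7803 = 8059
Delta = -16 * (8059) = -128944
Delta mod 29 = 19

Delta = 19 (mod 29)


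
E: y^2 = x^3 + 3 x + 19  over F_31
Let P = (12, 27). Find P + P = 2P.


Doubling: s = (3 x1^2 + a) / (2 y1)
s = (3*12^2 + 3) / (2*27) mod 31 = 27
x3 = s^2 - 2 x1 mod 31 = 27^2 - 2*12 = 23
y3 = s (x1 - x3) - y1 mod 31 = 27 * (12 - 23) - 27 = 17

2P = (23, 17)


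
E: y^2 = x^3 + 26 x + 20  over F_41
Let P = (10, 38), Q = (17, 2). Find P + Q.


P != Q, so use the chord formula.
s = (y2 - y1) / (x2 - x1) = (5) / (7) mod 41 = 30
x3 = s^2 - x1 - x2 mod 41 = 30^2 - 10 - 17 = 12
y3 = s (x1 - x3) - y1 mod 41 = 30 * (10 - 12) - 38 = 25

P + Q = (12, 25)


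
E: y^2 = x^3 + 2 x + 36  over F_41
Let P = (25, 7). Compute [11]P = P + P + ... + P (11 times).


k = 11 = 1011_2 (binary, LSB first: 1101)
Double-and-add from P = (25, 7):
  bit 0 = 1: acc = O + (25, 7) = (25, 7)
  bit 1 = 1: acc = (25, 7) + (23, 21) = (1, 30)
  bit 2 = 0: acc unchanged = (1, 30)
  bit 3 = 1: acc = (1, 30) + (10, 21) = (31, 0)

11P = (31, 0)


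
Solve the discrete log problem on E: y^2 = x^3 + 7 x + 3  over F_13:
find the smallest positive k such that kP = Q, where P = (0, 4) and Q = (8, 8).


Enumerate multiples of P until we hit Q = (8, 8):
  1P = (0, 4)
  2P = (3, 8)
  3P = (6, 1)
  4P = (4, 11)
  5P = (8, 8)
Match found at i = 5.

k = 5


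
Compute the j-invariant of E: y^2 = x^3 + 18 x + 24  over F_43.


Delta = -16(4 a^3 + 27 b^2) mod 43 = 1
-1728 * (4 a)^3 = -1728 * (4*18)^3 mod 43 = 22
j = 22 * 1^(-1) mod 43 = 22

j = 22 (mod 43)


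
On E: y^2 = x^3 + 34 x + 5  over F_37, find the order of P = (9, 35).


Compute successive multiples of P until we hit O:
  1P = (9, 35)
  2P = (30, 4)
  3P = (23, 35)
  4P = (5, 2)
  5P = (24, 17)
  6P = (1, 22)
  7P = (36, 9)
  8P = (18, 23)
  ... (continuing to 33P)
  33P = O

ord(P) = 33


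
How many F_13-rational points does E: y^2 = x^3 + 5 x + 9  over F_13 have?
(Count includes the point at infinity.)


For each x in F_13, count y with y^2 = x^3 + 5 x + 9 mod 13:
  x = 0: RHS = 9, y in [3, 10]  -> 2 point(s)
  x = 2: RHS = 1, y in [1, 12]  -> 2 point(s)
  x = 3: RHS = 12, y in [5, 8]  -> 2 point(s)
  x = 5: RHS = 3, y in [4, 9]  -> 2 point(s)
  x = 7: RHS = 10, y in [6, 7]  -> 2 point(s)
  x = 9: RHS = 3, y in [4, 9]  -> 2 point(s)
  x = 11: RHS = 4, y in [2, 11]  -> 2 point(s)
  x = 12: RHS = 3, y in [4, 9]  -> 2 point(s)
Affine points: 16. Add the point at infinity: total = 17.

#E(F_13) = 17


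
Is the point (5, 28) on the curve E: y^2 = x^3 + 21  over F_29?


Check whether y^2 = x^3 + 0 x + 21 (mod 29) for (x, y) = (5, 28).
LHS: y^2 = 28^2 mod 29 = 1
RHS: x^3 + 0 x + 21 = 5^3 + 0*5 + 21 mod 29 = 1
LHS = RHS

Yes, on the curve


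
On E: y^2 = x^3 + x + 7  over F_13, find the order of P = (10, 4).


Compute successive multiples of P until we hit O:
  1P = (10, 4)
  2P = (2, 11)
  3P = (4, 7)
  4P = (9, 2)
  5P = (11, 7)
  6P = (1, 10)
  7P = (1, 3)
  8P = (11, 6)
  ... (continuing to 13P)
  13P = O

ord(P) = 13


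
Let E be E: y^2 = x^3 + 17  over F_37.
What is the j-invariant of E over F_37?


Delta = -16(4 a^3 + 27 b^2) mod 37 = 27
-1728 * (4 a)^3 = -1728 * (4*0)^3 mod 37 = 0
j = 0 * 27^(-1) mod 37 = 0

j = 0 (mod 37)


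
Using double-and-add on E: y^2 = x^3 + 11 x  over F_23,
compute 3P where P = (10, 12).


k = 3 = 11_2 (binary, LSB first: 11)
Double-and-add from P = (10, 12):
  bit 0 = 1: acc = O + (10, 12) = (10, 12)
  bit 1 = 1: acc = (10, 12) + (9, 0) = (10, 11)

3P = (10, 11)


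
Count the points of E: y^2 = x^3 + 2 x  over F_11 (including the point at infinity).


For each x in F_11, count y with y^2 = x^3 + 2 x + 0 mod 11:
  x = 0: RHS = 0, y in [0]  -> 1 point(s)
  x = 1: RHS = 3, y in [5, 6]  -> 2 point(s)
  x = 2: RHS = 1, y in [1, 10]  -> 2 point(s)
  x = 3: RHS = 0, y in [0]  -> 1 point(s)
  x = 5: RHS = 3, y in [5, 6]  -> 2 point(s)
  x = 7: RHS = 5, y in [4, 7]  -> 2 point(s)
  x = 8: RHS = 0, y in [0]  -> 1 point(s)
Affine points: 11. Add the point at infinity: total = 12.

#E(F_11) = 12


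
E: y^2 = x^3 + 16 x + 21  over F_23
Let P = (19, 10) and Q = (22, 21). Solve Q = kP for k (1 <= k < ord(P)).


Enumerate multiples of P until we hit Q = (22, 21):
  1P = (19, 10)
  2P = (21, 2)
  3P = (22, 2)
  4P = (7, 4)
  5P = (3, 21)
  6P = (3, 2)
  7P = (7, 19)
  8P = (22, 21)
Match found at i = 8.

k = 8


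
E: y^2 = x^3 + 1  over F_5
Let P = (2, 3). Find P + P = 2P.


Doubling: s = (3 x1^2 + a) / (2 y1)
s = (3*2^2 + 0) / (2*3) mod 5 = 2
x3 = s^2 - 2 x1 mod 5 = 2^2 - 2*2 = 0
y3 = s (x1 - x3) - y1 mod 5 = 2 * (2 - 0) - 3 = 1

2P = (0, 1)


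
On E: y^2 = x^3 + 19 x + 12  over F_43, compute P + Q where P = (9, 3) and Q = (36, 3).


P != Q, so use the chord formula.
s = (y2 - y1) / (x2 - x1) = (0) / (27) mod 43 = 0
x3 = s^2 - x1 - x2 mod 43 = 0^2 - 9 - 36 = 41
y3 = s (x1 - x3) - y1 mod 43 = 0 * (9 - 41) - 3 = 40

P + Q = (41, 40)


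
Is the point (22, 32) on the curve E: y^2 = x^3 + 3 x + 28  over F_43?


Check whether y^2 = x^3 + 3 x + 28 (mod 43) for (x, y) = (22, 32).
LHS: y^2 = 32^2 mod 43 = 35
RHS: x^3 + 3 x + 28 = 22^3 + 3*22 + 28 mod 43 = 35
LHS = RHS

Yes, on the curve


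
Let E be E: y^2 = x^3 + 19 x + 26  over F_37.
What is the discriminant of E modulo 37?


4 a^3 + 27 b^2 = 4*19^3 + 27*26^2 = 27436 + 18252 = 45688
Delta = -16 * (45688) = -731008
Delta mod 37 = 1

Delta = 1 (mod 37)


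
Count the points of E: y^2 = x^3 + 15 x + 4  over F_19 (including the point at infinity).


For each x in F_19, count y with y^2 = x^3 + 15 x + 4 mod 19:
  x = 0: RHS = 4, y in [2, 17]  -> 2 point(s)
  x = 1: RHS = 1, y in [1, 18]  -> 2 point(s)
  x = 2: RHS = 4, y in [2, 17]  -> 2 point(s)
  x = 3: RHS = 0, y in [0]  -> 1 point(s)
  x = 6: RHS = 6, y in [5, 14]  -> 2 point(s)
  x = 8: RHS = 9, y in [3, 16]  -> 2 point(s)
  x = 17: RHS = 4, y in [2, 17]  -> 2 point(s)
  x = 18: RHS = 7, y in [8, 11]  -> 2 point(s)
Affine points: 15. Add the point at infinity: total = 16.

#E(F_19) = 16


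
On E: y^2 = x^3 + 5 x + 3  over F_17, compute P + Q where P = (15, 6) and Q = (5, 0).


P != Q, so use the chord formula.
s = (y2 - y1) / (x2 - x1) = (11) / (7) mod 17 = 4
x3 = s^2 - x1 - x2 mod 17 = 4^2 - 15 - 5 = 13
y3 = s (x1 - x3) - y1 mod 17 = 4 * (15 - 13) - 6 = 2

P + Q = (13, 2)


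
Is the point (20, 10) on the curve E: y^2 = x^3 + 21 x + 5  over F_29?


Check whether y^2 = x^3 + 21 x + 5 (mod 29) for (x, y) = (20, 10).
LHS: y^2 = 10^2 mod 29 = 13
RHS: x^3 + 21 x + 5 = 20^3 + 21*20 + 5 mod 29 = 15
LHS != RHS

No, not on the curve


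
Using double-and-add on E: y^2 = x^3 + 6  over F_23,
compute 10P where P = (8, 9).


k = 10 = 1010_2 (binary, LSB first: 0101)
Double-and-add from P = (8, 9):
  bit 0 = 0: acc unchanged = O
  bit 1 = 1: acc = O + (16, 13) = (16, 13)
  bit 2 = 0: acc unchanged = (16, 13)
  bit 3 = 1: acc = (16, 13) + (0, 11) = (16, 10)

10P = (16, 10)


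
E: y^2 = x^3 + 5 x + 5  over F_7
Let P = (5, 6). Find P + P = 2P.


Doubling: s = (3 x1^2 + a) / (2 y1)
s = (3*5^2 + 5) / (2*6) mod 7 = 2
x3 = s^2 - 2 x1 mod 7 = 2^2 - 2*5 = 1
y3 = s (x1 - x3) - y1 mod 7 = 2 * (5 - 1) - 6 = 2

2P = (1, 2)


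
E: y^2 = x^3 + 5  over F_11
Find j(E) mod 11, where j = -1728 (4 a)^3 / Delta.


Delta = -16(4 a^3 + 27 b^2) mod 11 = 2
-1728 * (4 a)^3 = -1728 * (4*0)^3 mod 11 = 0
j = 0 * 2^(-1) mod 11 = 0

j = 0 (mod 11)


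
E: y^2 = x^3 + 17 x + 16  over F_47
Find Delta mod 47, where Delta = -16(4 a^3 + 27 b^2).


4 a^3 + 27 b^2 = 4*17^3 + 27*16^2 = 19652 + 6912 = 26564
Delta = -16 * (26564) = -425024
Delta mod 47 = 44

Delta = 44 (mod 47)


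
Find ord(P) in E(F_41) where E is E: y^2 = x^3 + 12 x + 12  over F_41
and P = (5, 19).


Compute successive multiples of P until we hit O:
  1P = (5, 19)
  2P = (11, 32)
  3P = (24, 15)
  4P = (10, 36)
  5P = (31, 32)
  6P = (36, 27)
  7P = (40, 9)
  8P = (17, 2)
  ... (continuing to 24P)
  24P = O

ord(P) = 24


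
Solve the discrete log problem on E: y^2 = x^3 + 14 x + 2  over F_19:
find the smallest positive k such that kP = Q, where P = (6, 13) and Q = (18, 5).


Enumerate multiples of P until we hit Q = (18, 5):
  1P = (6, 13)
  2P = (18, 14)
  3P = (2, 0)
  4P = (18, 5)
Match found at i = 4.

k = 4


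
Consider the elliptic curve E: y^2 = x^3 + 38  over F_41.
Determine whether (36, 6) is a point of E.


Check whether y^2 = x^3 + 0 x + 38 (mod 41) for (x, y) = (36, 6).
LHS: y^2 = 6^2 mod 41 = 36
RHS: x^3 + 0 x + 38 = 36^3 + 0*36 + 38 mod 41 = 36
LHS = RHS

Yes, on the curve


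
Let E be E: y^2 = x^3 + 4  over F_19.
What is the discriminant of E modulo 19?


4 a^3 + 27 b^2 = 4*0^3 + 27*4^2 = 0 + 432 = 432
Delta = -16 * (432) = -6912
Delta mod 19 = 4

Delta = 4 (mod 19)


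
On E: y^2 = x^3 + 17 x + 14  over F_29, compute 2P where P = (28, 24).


Doubling: s = (3 x1^2 + a) / (2 y1)
s = (3*28^2 + 17) / (2*24) mod 29 = 27
x3 = s^2 - 2 x1 mod 29 = 27^2 - 2*28 = 6
y3 = s (x1 - x3) - y1 mod 29 = 27 * (28 - 6) - 24 = 19

2P = (6, 19)


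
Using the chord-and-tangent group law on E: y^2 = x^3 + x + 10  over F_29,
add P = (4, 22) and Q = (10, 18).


P != Q, so use the chord formula.
s = (y2 - y1) / (x2 - x1) = (25) / (6) mod 29 = 9
x3 = s^2 - x1 - x2 mod 29 = 9^2 - 4 - 10 = 9
y3 = s (x1 - x3) - y1 mod 29 = 9 * (4 - 9) - 22 = 20

P + Q = (9, 20)


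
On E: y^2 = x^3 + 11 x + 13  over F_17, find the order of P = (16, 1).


Compute successive multiples of P until we hit O:
  1P = (16, 1)
  2P = (0, 9)
  3P = (14, 15)
  4P = (2, 3)
  5P = (7, 5)
  6P = (7, 12)
  7P = (2, 14)
  8P = (14, 2)
  ... (continuing to 11P)
  11P = O

ord(P) = 11


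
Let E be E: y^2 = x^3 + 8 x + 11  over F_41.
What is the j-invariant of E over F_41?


Delta = -16(4 a^3 + 27 b^2) mod 41 = 35
-1728 * (4 a)^3 = -1728 * (4*8)^3 mod 41 = 28
j = 28 * 35^(-1) mod 41 = 9

j = 9 (mod 41)


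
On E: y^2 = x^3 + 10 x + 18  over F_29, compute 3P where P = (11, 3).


k = 3 = 11_2 (binary, LSB first: 11)
Double-and-add from P = (11, 3):
  bit 0 = 1: acc = O + (11, 3) = (11, 3)
  bit 1 = 1: acc = (11, 3) + (1, 0) = (11, 26)

3P = (11, 26)


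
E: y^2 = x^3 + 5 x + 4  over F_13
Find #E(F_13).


For each x in F_13, count y with y^2 = x^3 + 5 x + 4 mod 13:
  x = 0: RHS = 4, y in [2, 11]  -> 2 point(s)
  x = 1: RHS = 10, y in [6, 7]  -> 2 point(s)
  x = 2: RHS = 9, y in [3, 10]  -> 2 point(s)
  x = 4: RHS = 10, y in [6, 7]  -> 2 point(s)
  x = 6: RHS = 3, y in [4, 9]  -> 2 point(s)
  x = 8: RHS = 10, y in [6, 7]  -> 2 point(s)
  x = 10: RHS = 1, y in [1, 12]  -> 2 point(s)
  x = 11: RHS = 12, y in [5, 8]  -> 2 point(s)
Affine points: 16. Add the point at infinity: total = 17.

#E(F_13) = 17


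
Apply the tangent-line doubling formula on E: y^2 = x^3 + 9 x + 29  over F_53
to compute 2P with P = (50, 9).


Doubling: s = (3 x1^2 + a) / (2 y1)
s = (3*50^2 + 9) / (2*9) mod 53 = 2
x3 = s^2 - 2 x1 mod 53 = 2^2 - 2*50 = 10
y3 = s (x1 - x3) - y1 mod 53 = 2 * (50 - 10) - 9 = 18

2P = (10, 18)


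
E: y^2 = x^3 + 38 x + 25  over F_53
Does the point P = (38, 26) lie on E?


Check whether y^2 = x^3 + 38 x + 25 (mod 53) for (x, y) = (38, 26).
LHS: y^2 = 26^2 mod 53 = 40
RHS: x^3 + 38 x + 25 = 38^3 + 38*38 + 25 mod 53 = 2
LHS != RHS

No, not on the curve


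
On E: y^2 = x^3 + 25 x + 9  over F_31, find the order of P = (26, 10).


Compute successive multiples of P until we hit O:
  1P = (26, 10)
  2P = (4, 7)
  3P = (8, 15)
  4P = (1, 2)
  5P = (23, 17)
  6P = (15, 16)
  7P = (9, 23)
  8P = (16, 17)
  ... (continuing to 18P)
  18P = O

ord(P) = 18


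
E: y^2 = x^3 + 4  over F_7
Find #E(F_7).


For each x in F_7, count y with y^2 = x^3 + 0 x + 4 mod 7:
  x = 0: RHS = 4, y in [2, 5]  -> 2 point(s)
Affine points: 2. Add the point at infinity: total = 3.

#E(F_7) = 3


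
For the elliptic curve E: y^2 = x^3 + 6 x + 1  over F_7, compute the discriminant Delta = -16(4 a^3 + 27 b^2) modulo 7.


4 a^3 + 27 b^2 = 4*6^3 + 27*1^2 = 864 + 27 = 891
Delta = -16 * (891) = -14256
Delta mod 7 = 3

Delta = 3 (mod 7)


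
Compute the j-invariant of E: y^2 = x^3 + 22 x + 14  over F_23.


Delta = -16(4 a^3 + 27 b^2) mod 23 = 9
-1728 * (4 a)^3 = -1728 * (4*22)^3 mod 23 = 8
j = 8 * 9^(-1) mod 23 = 6

j = 6 (mod 23)


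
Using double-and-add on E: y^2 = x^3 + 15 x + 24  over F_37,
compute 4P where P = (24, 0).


k = 4 = 100_2 (binary, LSB first: 001)
Double-and-add from P = (24, 0):
  bit 0 = 0: acc unchanged = O
  bit 1 = 0: acc unchanged = O
  bit 2 = 1: acc = O + O = O

4P = O


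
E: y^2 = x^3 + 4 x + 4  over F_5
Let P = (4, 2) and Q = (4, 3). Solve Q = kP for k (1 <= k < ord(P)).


Enumerate multiples of P until we hit Q = (4, 3):
  1P = (4, 2)
  2P = (1, 2)
  3P = (0, 3)
  4P = (2, 0)
  5P = (0, 2)
  6P = (1, 3)
  7P = (4, 3)
Match found at i = 7.

k = 7


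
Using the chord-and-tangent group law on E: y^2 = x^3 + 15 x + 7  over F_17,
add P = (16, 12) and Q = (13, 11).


P != Q, so use the chord formula.
s = (y2 - y1) / (x2 - x1) = (16) / (14) mod 17 = 6
x3 = s^2 - x1 - x2 mod 17 = 6^2 - 16 - 13 = 7
y3 = s (x1 - x3) - y1 mod 17 = 6 * (16 - 7) - 12 = 8

P + Q = (7, 8)


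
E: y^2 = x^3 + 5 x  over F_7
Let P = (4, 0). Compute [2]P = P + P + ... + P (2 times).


k = 2 = 10_2 (binary, LSB first: 01)
Double-and-add from P = (4, 0):
  bit 0 = 0: acc unchanged = O
  bit 1 = 1: acc = O + O = O

2P = O


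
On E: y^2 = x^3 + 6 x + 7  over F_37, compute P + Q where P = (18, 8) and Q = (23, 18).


P != Q, so use the chord formula.
s = (y2 - y1) / (x2 - x1) = (10) / (5) mod 37 = 2
x3 = s^2 - x1 - x2 mod 37 = 2^2 - 18 - 23 = 0
y3 = s (x1 - x3) - y1 mod 37 = 2 * (18 - 0) - 8 = 28

P + Q = (0, 28)


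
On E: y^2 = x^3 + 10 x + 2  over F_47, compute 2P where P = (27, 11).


Doubling: s = (3 x1^2 + a) / (2 y1)
s = (3*27^2 + 10) / (2*11) mod 47 = 8
x3 = s^2 - 2 x1 mod 47 = 8^2 - 2*27 = 10
y3 = s (x1 - x3) - y1 mod 47 = 8 * (27 - 10) - 11 = 31

2P = (10, 31)


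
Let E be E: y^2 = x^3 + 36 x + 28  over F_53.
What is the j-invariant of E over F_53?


Delta = -16(4 a^3 + 27 b^2) mod 53 = 18
-1728 * (4 a)^3 = -1728 * (4*36)^3 mod 53 = 39
j = 39 * 18^(-1) mod 53 = 11

j = 11 (mod 53)


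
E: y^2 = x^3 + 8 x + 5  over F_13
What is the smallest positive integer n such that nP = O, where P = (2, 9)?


Compute successive multiples of P until we hit O:
  1P = (2, 9)
  2P = (12, 3)
  3P = (3, 2)
  4P = (5, 12)
  5P = (7, 12)
  6P = (8, 3)
  7P = (4, 6)
  8P = (6, 10)
  ... (continuing to 20P)
  20P = O

ord(P) = 20


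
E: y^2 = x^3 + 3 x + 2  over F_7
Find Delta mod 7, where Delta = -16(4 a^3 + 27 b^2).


4 a^3 + 27 b^2 = 4*3^3 + 27*2^2 = 108 + 108 = 216
Delta = -16 * (216) = -3456
Delta mod 7 = 2

Delta = 2 (mod 7)


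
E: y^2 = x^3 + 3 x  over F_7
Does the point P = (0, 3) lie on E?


Check whether y^2 = x^3 + 3 x + 0 (mod 7) for (x, y) = (0, 3).
LHS: y^2 = 3^2 mod 7 = 2
RHS: x^3 + 3 x + 0 = 0^3 + 3*0 + 0 mod 7 = 0
LHS != RHS

No, not on the curve


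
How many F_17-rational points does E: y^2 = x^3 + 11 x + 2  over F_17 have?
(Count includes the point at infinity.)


For each x in F_17, count y with y^2 = x^3 + 11 x + 2 mod 17:
  x = 0: RHS = 2, y in [6, 11]  -> 2 point(s)
  x = 2: RHS = 15, y in [7, 10]  -> 2 point(s)
  x = 4: RHS = 8, y in [5, 12]  -> 2 point(s)
  x = 11: RHS = 9, y in [3, 14]  -> 2 point(s)
  x = 12: RHS = 9, y in [3, 14]  -> 2 point(s)
  x = 13: RHS = 13, y in [8, 9]  -> 2 point(s)
Affine points: 12. Add the point at infinity: total = 13.

#E(F_17) = 13


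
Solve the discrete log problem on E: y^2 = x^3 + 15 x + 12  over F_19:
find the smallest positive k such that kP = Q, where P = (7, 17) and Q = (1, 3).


Enumerate multiples of P until we hit Q = (1, 3):
  1P = (7, 17)
  2P = (16, 15)
  3P = (12, 1)
  4P = (11, 11)
  5P = (8, 13)
  6P = (1, 16)
  7P = (1, 3)
Match found at i = 7.

k = 7


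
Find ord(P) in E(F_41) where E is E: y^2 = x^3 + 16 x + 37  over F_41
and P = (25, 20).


Compute successive multiples of P until we hit O:
  1P = (25, 20)
  2P = (16, 17)
  3P = (32, 5)
  4P = (7, 0)
  5P = (32, 36)
  6P = (16, 24)
  7P = (25, 21)
  8P = O

ord(P) = 8


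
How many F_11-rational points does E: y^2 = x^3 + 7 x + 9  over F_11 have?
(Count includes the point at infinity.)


For each x in F_11, count y with y^2 = x^3 + 7 x + 9 mod 11:
  x = 0: RHS = 9, y in [3, 8]  -> 2 point(s)
  x = 2: RHS = 9, y in [3, 8]  -> 2 point(s)
  x = 5: RHS = 4, y in [2, 9]  -> 2 point(s)
  x = 6: RHS = 3, y in [5, 6]  -> 2 point(s)
  x = 7: RHS = 5, y in [4, 7]  -> 2 point(s)
  x = 8: RHS = 5, y in [4, 7]  -> 2 point(s)
  x = 9: RHS = 9, y in [3, 8]  -> 2 point(s)
  x = 10: RHS = 1, y in [1, 10]  -> 2 point(s)
Affine points: 16. Add the point at infinity: total = 17.

#E(F_11) = 17


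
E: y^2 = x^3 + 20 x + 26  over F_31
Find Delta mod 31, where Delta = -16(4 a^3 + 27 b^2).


4 a^3 + 27 b^2 = 4*20^3 + 27*26^2 = 32000 + 18252 = 50252
Delta = -16 * (50252) = -804032
Delta mod 31 = 15

Delta = 15 (mod 31)


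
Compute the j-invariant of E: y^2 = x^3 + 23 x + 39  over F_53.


Delta = -16(4 a^3 + 27 b^2) mod 53 = 10
-1728 * (4 a)^3 = -1728 * (4*23)^3 mod 53 = 40
j = 40 * 10^(-1) mod 53 = 4

j = 4 (mod 53)


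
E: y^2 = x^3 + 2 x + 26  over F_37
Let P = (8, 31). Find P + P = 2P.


Doubling: s = (3 x1^2 + a) / (2 y1)
s = (3*8^2 + 2) / (2*31) mod 37 = 27
x3 = s^2 - 2 x1 mod 37 = 27^2 - 2*8 = 10
y3 = s (x1 - x3) - y1 mod 37 = 27 * (8 - 10) - 31 = 26

2P = (10, 26)


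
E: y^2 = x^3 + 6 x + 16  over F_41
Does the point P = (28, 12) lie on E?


Check whether y^2 = x^3 + 6 x + 16 (mod 41) for (x, y) = (28, 12).
LHS: y^2 = 12^2 mod 41 = 21
RHS: x^3 + 6 x + 16 = 28^3 + 6*28 + 16 mod 41 = 37
LHS != RHS

No, not on the curve


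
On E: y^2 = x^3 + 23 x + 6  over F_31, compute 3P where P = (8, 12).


k = 3 = 11_2 (binary, LSB first: 11)
Double-and-add from P = (8, 12):
  bit 0 = 1: acc = O + (8, 12) = (8, 12)
  bit 1 = 1: acc = (8, 12) + (29, 13) = (3, 3)

3P = (3, 3)


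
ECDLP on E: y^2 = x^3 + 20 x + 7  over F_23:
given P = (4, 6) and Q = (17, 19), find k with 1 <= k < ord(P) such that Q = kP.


Enumerate multiples of P until we hit Q = (17, 19):
  1P = (4, 6)
  2P = (19, 1)
  3P = (18, 14)
  4P = (14, 8)
  5P = (17, 19)
Match found at i = 5.

k = 5


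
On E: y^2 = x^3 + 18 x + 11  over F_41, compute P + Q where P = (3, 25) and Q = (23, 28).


P != Q, so use the chord formula.
s = (y2 - y1) / (x2 - x1) = (3) / (20) mod 41 = 35
x3 = s^2 - x1 - x2 mod 41 = 35^2 - 3 - 23 = 10
y3 = s (x1 - x3) - y1 mod 41 = 35 * (3 - 10) - 25 = 17

P + Q = (10, 17)


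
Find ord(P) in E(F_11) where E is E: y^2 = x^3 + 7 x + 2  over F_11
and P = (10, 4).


Compute successive multiples of P until we hit O:
  1P = (10, 4)
  2P = (7, 8)
  3P = (8, 8)
  4P = (8, 3)
  5P = (7, 3)
  6P = (10, 7)
  7P = O

ord(P) = 7


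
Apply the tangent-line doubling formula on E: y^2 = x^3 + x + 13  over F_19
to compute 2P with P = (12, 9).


Doubling: s = (3 x1^2 + a) / (2 y1)
s = (3*12^2 + 1) / (2*9) mod 19 = 4
x3 = s^2 - 2 x1 mod 19 = 4^2 - 2*12 = 11
y3 = s (x1 - x3) - y1 mod 19 = 4 * (12 - 11) - 9 = 14

2P = (11, 14)


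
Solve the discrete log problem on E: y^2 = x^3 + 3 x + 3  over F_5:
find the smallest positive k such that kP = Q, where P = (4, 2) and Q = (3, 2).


Enumerate multiples of P until we hit Q = (3, 2):
  1P = (4, 2)
  2P = (3, 2)
Match found at i = 2.

k = 2


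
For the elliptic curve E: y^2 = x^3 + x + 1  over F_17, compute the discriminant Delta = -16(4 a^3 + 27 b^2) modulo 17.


4 a^3 + 27 b^2 = 4*1^3 + 27*1^2 = 4 + 27 = 31
Delta = -16 * (31) = -496
Delta mod 17 = 14

Delta = 14 (mod 17)


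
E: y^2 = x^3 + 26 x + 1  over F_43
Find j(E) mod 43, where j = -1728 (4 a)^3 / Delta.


Delta = -16(4 a^3 + 27 b^2) mod 43 = 14
-1728 * (4 a)^3 = -1728 * (4*26)^3 mod 43 = 42
j = 42 * 14^(-1) mod 43 = 3

j = 3 (mod 43)


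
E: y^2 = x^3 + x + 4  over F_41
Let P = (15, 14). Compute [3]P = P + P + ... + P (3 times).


k = 3 = 11_2 (binary, LSB first: 11)
Double-and-add from P = (15, 14):
  bit 0 = 1: acc = O + (15, 14) = (15, 14)
  bit 1 = 1: acc = (15, 14) + (9, 2) = (21, 15)

3P = (21, 15)


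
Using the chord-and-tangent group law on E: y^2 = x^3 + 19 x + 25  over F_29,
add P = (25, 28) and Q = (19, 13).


P != Q, so use the chord formula.
s = (y2 - y1) / (x2 - x1) = (14) / (23) mod 29 = 17
x3 = s^2 - x1 - x2 mod 29 = 17^2 - 25 - 19 = 13
y3 = s (x1 - x3) - y1 mod 29 = 17 * (25 - 13) - 28 = 2

P + Q = (13, 2)


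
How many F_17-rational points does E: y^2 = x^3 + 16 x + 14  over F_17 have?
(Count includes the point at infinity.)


For each x in F_17, count y with y^2 = x^3 + 16 x + 14 mod 17:
  x = 3: RHS = 4, y in [2, 15]  -> 2 point(s)
  x = 5: RHS = 15, y in [7, 10]  -> 2 point(s)
  x = 8: RHS = 8, y in [5, 12]  -> 2 point(s)
  x = 10: RHS = 1, y in [1, 16]  -> 2 point(s)
  x = 11: RHS = 8, y in [5, 12]  -> 2 point(s)
  x = 12: RHS = 13, y in [8, 9]  -> 2 point(s)
  x = 15: RHS = 8, y in [5, 12]  -> 2 point(s)
Affine points: 14. Add the point at infinity: total = 15.

#E(F_17) = 15


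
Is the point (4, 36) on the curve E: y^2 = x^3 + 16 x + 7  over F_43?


Check whether y^2 = x^3 + 16 x + 7 (mod 43) for (x, y) = (4, 36).
LHS: y^2 = 36^2 mod 43 = 6
RHS: x^3 + 16 x + 7 = 4^3 + 16*4 + 7 mod 43 = 6
LHS = RHS

Yes, on the curve


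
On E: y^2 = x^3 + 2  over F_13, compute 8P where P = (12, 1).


k = 8 = 1000_2 (binary, LSB first: 0001)
Double-and-add from P = (12, 1):
  bit 0 = 0: acc unchanged = O
  bit 1 = 0: acc unchanged = O
  bit 2 = 0: acc unchanged = O
  bit 3 = 1: acc = O + (10, 12) = (10, 12)

8P = (10, 12)


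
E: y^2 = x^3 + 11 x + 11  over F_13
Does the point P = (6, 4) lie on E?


Check whether y^2 = x^3 + 11 x + 11 (mod 13) for (x, y) = (6, 4).
LHS: y^2 = 4^2 mod 13 = 3
RHS: x^3 + 11 x + 11 = 6^3 + 11*6 + 11 mod 13 = 7
LHS != RHS

No, not on the curve


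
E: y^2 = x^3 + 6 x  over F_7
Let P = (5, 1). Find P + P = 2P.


Doubling: s = (3 x1^2 + a) / (2 y1)
s = (3*5^2 + 6) / (2*1) mod 7 = 2
x3 = s^2 - 2 x1 mod 7 = 2^2 - 2*5 = 1
y3 = s (x1 - x3) - y1 mod 7 = 2 * (5 - 1) - 1 = 0

2P = (1, 0)


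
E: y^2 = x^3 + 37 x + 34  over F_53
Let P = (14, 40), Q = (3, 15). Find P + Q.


P != Q, so use the chord formula.
s = (y2 - y1) / (x2 - x1) = (28) / (42) mod 53 = 36
x3 = s^2 - x1 - x2 mod 53 = 36^2 - 14 - 3 = 7
y3 = s (x1 - x3) - y1 mod 53 = 36 * (14 - 7) - 40 = 0

P + Q = (7, 0)


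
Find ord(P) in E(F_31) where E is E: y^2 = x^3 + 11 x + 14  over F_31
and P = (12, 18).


Compute successive multiples of P until we hit O:
  1P = (12, 18)
  2P = (9, 6)
  3P = (26, 19)
  4P = (21, 19)
  5P = (16, 16)
  6P = (11, 28)
  7P = (15, 12)
  8P = (8, 5)
  ... (continuing to 17P)
  17P = O

ord(P) = 17


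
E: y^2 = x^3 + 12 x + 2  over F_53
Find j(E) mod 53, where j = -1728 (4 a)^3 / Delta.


Delta = -16(4 a^3 + 27 b^2) mod 53 = 40
-1728 * (4 a)^3 = -1728 * (4*12)^3 mod 53 = 25
j = 25 * 40^(-1) mod 53 = 47

j = 47 (mod 53)


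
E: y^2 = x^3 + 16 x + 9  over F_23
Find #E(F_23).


For each x in F_23, count y with y^2 = x^3 + 16 x + 9 mod 23:
  x = 0: RHS = 9, y in [3, 20]  -> 2 point(s)
  x = 1: RHS = 3, y in [7, 16]  -> 2 point(s)
  x = 2: RHS = 3, y in [7, 16]  -> 2 point(s)
  x = 7: RHS = 4, y in [2, 21]  -> 2 point(s)
  x = 9: RHS = 8, y in [10, 13]  -> 2 point(s)
  x = 15: RHS = 13, y in [6, 17]  -> 2 point(s)
  x = 20: RHS = 3, y in [7, 16]  -> 2 point(s)
Affine points: 14. Add the point at infinity: total = 15.

#E(F_23) = 15


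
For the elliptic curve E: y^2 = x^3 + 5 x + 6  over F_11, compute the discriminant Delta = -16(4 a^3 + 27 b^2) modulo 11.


4 a^3 + 27 b^2 = 4*5^3 + 27*6^2 = 500 + 972 = 1472
Delta = -16 * (1472) = -23552
Delta mod 11 = 10

Delta = 10 (mod 11)


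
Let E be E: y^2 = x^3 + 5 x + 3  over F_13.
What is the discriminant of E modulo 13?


4 a^3 + 27 b^2 = 4*5^3 + 27*3^2 = 500 + 243 = 743
Delta = -16 * (743) = -11888
Delta mod 13 = 7

Delta = 7 (mod 13)


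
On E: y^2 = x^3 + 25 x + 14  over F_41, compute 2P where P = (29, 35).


Doubling: s = (3 x1^2 + a) / (2 y1)
s = (3*29^2 + 25) / (2*35) mod 41 = 20
x3 = s^2 - 2 x1 mod 41 = 20^2 - 2*29 = 14
y3 = s (x1 - x3) - y1 mod 41 = 20 * (29 - 14) - 35 = 19

2P = (14, 19)


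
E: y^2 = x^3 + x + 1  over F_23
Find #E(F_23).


For each x in F_23, count y with y^2 = x^3 + 1 x + 1 mod 23:
  x = 0: RHS = 1, y in [1, 22]  -> 2 point(s)
  x = 1: RHS = 3, y in [7, 16]  -> 2 point(s)
  x = 3: RHS = 8, y in [10, 13]  -> 2 point(s)
  x = 4: RHS = 0, y in [0]  -> 1 point(s)
  x = 5: RHS = 16, y in [4, 19]  -> 2 point(s)
  x = 6: RHS = 16, y in [4, 19]  -> 2 point(s)
  x = 7: RHS = 6, y in [11, 12]  -> 2 point(s)
  x = 9: RHS = 3, y in [7, 16]  -> 2 point(s)
  x = 11: RHS = 9, y in [3, 20]  -> 2 point(s)
  x = 12: RHS = 16, y in [4, 19]  -> 2 point(s)
  x = 13: RHS = 3, y in [7, 16]  -> 2 point(s)
  x = 17: RHS = 9, y in [3, 20]  -> 2 point(s)
  x = 18: RHS = 9, y in [3, 20]  -> 2 point(s)
  x = 19: RHS = 2, y in [5, 18]  -> 2 point(s)
Affine points: 27. Add the point at infinity: total = 28.

#E(F_23) = 28


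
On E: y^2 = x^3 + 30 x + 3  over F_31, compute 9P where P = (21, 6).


k = 9 = 1001_2 (binary, LSB first: 1001)
Double-and-add from P = (21, 6):
  bit 0 = 1: acc = O + (21, 6) = (21, 6)
  bit 1 = 0: acc unchanged = (21, 6)
  bit 2 = 0: acc unchanged = (21, 6)
  bit 3 = 1: acc = (21, 6) + (29, 11) = (9, 17)

9P = (9, 17)


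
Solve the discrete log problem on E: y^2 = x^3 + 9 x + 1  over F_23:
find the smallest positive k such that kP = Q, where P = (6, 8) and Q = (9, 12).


Enumerate multiples of P until we hit Q = (9, 12):
  1P = (6, 8)
  2P = (20, 19)
  3P = (9, 11)
  4P = (9, 12)
Match found at i = 4.

k = 4


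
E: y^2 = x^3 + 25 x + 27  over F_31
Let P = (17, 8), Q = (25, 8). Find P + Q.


P != Q, so use the chord formula.
s = (y2 - y1) / (x2 - x1) = (0) / (8) mod 31 = 0
x3 = s^2 - x1 - x2 mod 31 = 0^2 - 17 - 25 = 20
y3 = s (x1 - x3) - y1 mod 31 = 0 * (17 - 20) - 8 = 23

P + Q = (20, 23)


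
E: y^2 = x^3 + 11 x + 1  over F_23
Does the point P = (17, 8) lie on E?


Check whether y^2 = x^3 + 11 x + 1 (mod 23) for (x, y) = (17, 8).
LHS: y^2 = 8^2 mod 23 = 18
RHS: x^3 + 11 x + 1 = 17^3 + 11*17 + 1 mod 23 = 18
LHS = RHS

Yes, on the curve


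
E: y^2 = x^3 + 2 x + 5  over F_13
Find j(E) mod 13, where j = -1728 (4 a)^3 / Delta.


Delta = -16(4 a^3 + 27 b^2) mod 13 = 11
-1728 * (4 a)^3 = -1728 * (4*2)^3 mod 13 = 5
j = 5 * 11^(-1) mod 13 = 4

j = 4 (mod 13)


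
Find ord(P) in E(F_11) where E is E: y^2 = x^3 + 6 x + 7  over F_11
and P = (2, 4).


Compute successive multiples of P until we hit O:
  1P = (2, 4)
  2P = (10, 0)
  3P = (2, 7)
  4P = O

ord(P) = 4


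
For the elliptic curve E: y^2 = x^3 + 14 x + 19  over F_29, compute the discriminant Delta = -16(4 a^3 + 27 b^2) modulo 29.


4 a^3 + 27 b^2 = 4*14^3 + 27*19^2 = 10976 + 9747 = 20723
Delta = -16 * (20723) = -331568
Delta mod 29 = 18

Delta = 18 (mod 29)


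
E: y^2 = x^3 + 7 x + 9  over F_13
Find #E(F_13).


For each x in F_13, count y with y^2 = x^3 + 7 x + 9 mod 13:
  x = 0: RHS = 9, y in [3, 10]  -> 2 point(s)
  x = 1: RHS = 4, y in [2, 11]  -> 2 point(s)
  x = 4: RHS = 10, y in [6, 7]  -> 2 point(s)
  x = 5: RHS = 0, y in [0]  -> 1 point(s)
  x = 10: RHS = 0, y in [0]  -> 1 point(s)
  x = 11: RHS = 0, y in [0]  -> 1 point(s)
  x = 12: RHS = 1, y in [1, 12]  -> 2 point(s)
Affine points: 11. Add the point at infinity: total = 12.

#E(F_13) = 12


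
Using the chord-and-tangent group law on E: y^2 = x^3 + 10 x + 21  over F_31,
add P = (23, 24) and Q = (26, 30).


P != Q, so use the chord formula.
s = (y2 - y1) / (x2 - x1) = (6) / (3) mod 31 = 2
x3 = s^2 - x1 - x2 mod 31 = 2^2 - 23 - 26 = 17
y3 = s (x1 - x3) - y1 mod 31 = 2 * (23 - 17) - 24 = 19

P + Q = (17, 19)


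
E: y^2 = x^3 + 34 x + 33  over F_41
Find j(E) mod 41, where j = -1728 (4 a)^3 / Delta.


Delta = -16(4 a^3 + 27 b^2) mod 41 = 3
-1728 * (4 a)^3 = -1728 * (4*34)^3 mod 41 = 20
j = 20 * 3^(-1) mod 41 = 34

j = 34 (mod 41)


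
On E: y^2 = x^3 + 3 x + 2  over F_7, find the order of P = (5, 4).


Compute successive multiples of P until we hit O:
  1P = (5, 4)
  2P = (5, 3)
  3P = O

ord(P) = 3


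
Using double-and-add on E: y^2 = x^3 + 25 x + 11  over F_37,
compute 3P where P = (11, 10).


k = 3 = 11_2 (binary, LSB first: 11)
Double-and-add from P = (11, 10):
  bit 0 = 1: acc = O + (11, 10) = (11, 10)
  bit 1 = 1: acc = (11, 10) + (11, 27) = O

3P = O


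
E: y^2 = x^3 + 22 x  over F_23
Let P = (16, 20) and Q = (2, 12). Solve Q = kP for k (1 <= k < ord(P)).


Enumerate multiples of P until we hit Q = (2, 12):
  1P = (16, 20)
  2P = (3, 1)
  3P = (6, 7)
  4P = (2, 12)
Match found at i = 4.

k = 4


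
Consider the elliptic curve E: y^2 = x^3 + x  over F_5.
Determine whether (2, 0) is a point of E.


Check whether y^2 = x^3 + 1 x + 0 (mod 5) for (x, y) = (2, 0).
LHS: y^2 = 0^2 mod 5 = 0
RHS: x^3 + 1 x + 0 = 2^3 + 1*2 + 0 mod 5 = 0
LHS = RHS

Yes, on the curve


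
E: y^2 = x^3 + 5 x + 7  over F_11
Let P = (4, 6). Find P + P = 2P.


Doubling: s = (3 x1^2 + a) / (2 y1)
s = (3*4^2 + 5) / (2*6) mod 11 = 9
x3 = s^2 - 2 x1 mod 11 = 9^2 - 2*4 = 7
y3 = s (x1 - x3) - y1 mod 11 = 9 * (4 - 7) - 6 = 0

2P = (7, 0)


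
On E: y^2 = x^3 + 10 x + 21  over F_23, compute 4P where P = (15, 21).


k = 4 = 100_2 (binary, LSB first: 001)
Double-and-add from P = (15, 21):
  bit 0 = 0: acc unchanged = O
  bit 1 = 0: acc unchanged = O
  bit 2 = 1: acc = O + (12, 12) = (12, 12)

4P = (12, 12)


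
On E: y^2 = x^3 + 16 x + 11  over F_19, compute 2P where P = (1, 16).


Doubling: s = (3 x1^2 + a) / (2 y1)
s = (3*1^2 + 16) / (2*16) mod 19 = 0
x3 = s^2 - 2 x1 mod 19 = 0^2 - 2*1 = 17
y3 = s (x1 - x3) - y1 mod 19 = 0 * (1 - 17) - 16 = 3

2P = (17, 3)


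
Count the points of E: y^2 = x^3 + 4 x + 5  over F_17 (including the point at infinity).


For each x in F_17, count y with y^2 = x^3 + 4 x + 5 mod 17:
  x = 2: RHS = 4, y in [2, 15]  -> 2 point(s)
  x = 4: RHS = 0, y in [0]  -> 1 point(s)
  x = 7: RHS = 2, y in [6, 11]  -> 2 point(s)
  x = 10: RHS = 8, y in [5, 12]  -> 2 point(s)
  x = 12: RHS = 13, y in [8, 9]  -> 2 point(s)
  x = 14: RHS = 0, y in [0]  -> 1 point(s)
  x = 16: RHS = 0, y in [0]  -> 1 point(s)
Affine points: 11. Add the point at infinity: total = 12.

#E(F_17) = 12


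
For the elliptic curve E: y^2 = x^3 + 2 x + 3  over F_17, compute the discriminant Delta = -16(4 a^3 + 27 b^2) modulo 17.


4 a^3 + 27 b^2 = 4*2^3 + 27*3^2 = 32 + 243 = 275
Delta = -16 * (275) = -4400
Delta mod 17 = 3

Delta = 3 (mod 17)


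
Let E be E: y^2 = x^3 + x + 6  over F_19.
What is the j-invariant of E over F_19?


Delta = -16(4 a^3 + 27 b^2) mod 19 = 2
-1728 * (4 a)^3 = -1728 * (4*1)^3 mod 19 = 7
j = 7 * 2^(-1) mod 19 = 13

j = 13 (mod 19)


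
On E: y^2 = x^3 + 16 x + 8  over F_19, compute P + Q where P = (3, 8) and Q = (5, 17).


P != Q, so use the chord formula.
s = (y2 - y1) / (x2 - x1) = (9) / (2) mod 19 = 14
x3 = s^2 - x1 - x2 mod 19 = 14^2 - 3 - 5 = 17
y3 = s (x1 - x3) - y1 mod 19 = 14 * (3 - 17) - 8 = 5

P + Q = (17, 5)


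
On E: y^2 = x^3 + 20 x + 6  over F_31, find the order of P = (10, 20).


Compute successive multiples of P until we hit O:
  1P = (10, 20)
  2P = (13, 18)
  3P = (5, 18)
  4P = (5, 13)
  5P = (13, 13)
  6P = (10, 11)
  7P = O

ord(P) = 7


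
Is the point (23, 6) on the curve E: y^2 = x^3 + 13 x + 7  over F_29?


Check whether y^2 = x^3 + 13 x + 7 (mod 29) for (x, y) = (23, 6).
LHS: y^2 = 6^2 mod 29 = 7
RHS: x^3 + 13 x + 7 = 23^3 + 13*23 + 7 mod 29 = 3
LHS != RHS

No, not on the curve


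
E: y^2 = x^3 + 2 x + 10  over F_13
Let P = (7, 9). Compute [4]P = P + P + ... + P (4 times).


k = 4 = 100_2 (binary, LSB first: 001)
Double-and-add from P = (7, 9):
  bit 0 = 0: acc unchanged = O
  bit 1 = 0: acc unchanged = O
  bit 2 = 1: acc = O + (0, 7) = (0, 7)

4P = (0, 7)


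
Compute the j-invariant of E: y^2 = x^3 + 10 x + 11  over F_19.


Delta = -16(4 a^3 + 27 b^2) mod 19 = 8
-1728 * (4 a)^3 = -1728 * (4*10)^3 mod 19 = 8
j = 8 * 8^(-1) mod 19 = 1

j = 1 (mod 19)


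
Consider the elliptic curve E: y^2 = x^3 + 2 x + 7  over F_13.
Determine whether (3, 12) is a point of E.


Check whether y^2 = x^3 + 2 x + 7 (mod 13) for (x, y) = (3, 12).
LHS: y^2 = 12^2 mod 13 = 1
RHS: x^3 + 2 x + 7 = 3^3 + 2*3 + 7 mod 13 = 1
LHS = RHS

Yes, on the curve


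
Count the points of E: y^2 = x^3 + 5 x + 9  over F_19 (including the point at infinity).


For each x in F_19, count y with y^2 = x^3 + 5 x + 9 mod 19:
  x = 0: RHS = 9, y in [3, 16]  -> 2 point(s)
  x = 4: RHS = 17, y in [6, 13]  -> 2 point(s)
  x = 5: RHS = 7, y in [8, 11]  -> 2 point(s)
  x = 7: RHS = 7, y in [8, 11]  -> 2 point(s)
  x = 9: RHS = 4, y in [2, 17]  -> 2 point(s)
  x = 12: RHS = 11, y in [7, 12]  -> 2 point(s)
  x = 14: RHS = 11, y in [7, 12]  -> 2 point(s)
  x = 15: RHS = 1, y in [1, 18]  -> 2 point(s)
  x = 16: RHS = 5, y in [9, 10]  -> 2 point(s)
Affine points: 18. Add the point at infinity: total = 19.

#E(F_19) = 19


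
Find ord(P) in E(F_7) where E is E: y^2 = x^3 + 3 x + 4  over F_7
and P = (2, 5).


Compute successive multiples of P until we hit O:
  1P = (2, 5)
  2P = (0, 5)
  3P = (5, 2)
  4P = (1, 1)
  5P = (6, 0)
  6P = (1, 6)
  7P = (5, 5)
  8P = (0, 2)
  ... (continuing to 10P)
  10P = O

ord(P) = 10


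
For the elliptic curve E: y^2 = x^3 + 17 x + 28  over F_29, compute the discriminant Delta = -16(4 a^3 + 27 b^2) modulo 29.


4 a^3 + 27 b^2 = 4*17^3 + 27*28^2 = 19652 + 21168 = 40820
Delta = -16 * (40820) = -653120
Delta mod 29 = 18

Delta = 18 (mod 29)


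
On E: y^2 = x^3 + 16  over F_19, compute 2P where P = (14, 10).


Doubling: s = (3 x1^2 + a) / (2 y1)
s = (3*14^2 + 0) / (2*10) mod 19 = 18
x3 = s^2 - 2 x1 mod 19 = 18^2 - 2*14 = 11
y3 = s (x1 - x3) - y1 mod 19 = 18 * (14 - 11) - 10 = 6

2P = (11, 6)


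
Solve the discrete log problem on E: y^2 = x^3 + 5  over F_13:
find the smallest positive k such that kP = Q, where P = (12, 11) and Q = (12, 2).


Enumerate multiples of P until we hit Q = (12, 2):
  1P = (12, 11)
  2P = (5, 0)
  3P = (12, 2)
Match found at i = 3.

k = 3


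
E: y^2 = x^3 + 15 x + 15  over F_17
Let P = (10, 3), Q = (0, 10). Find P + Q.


P != Q, so use the chord formula.
s = (y2 - y1) / (x2 - x1) = (7) / (7) mod 17 = 1
x3 = s^2 - x1 - x2 mod 17 = 1^2 - 10 - 0 = 8
y3 = s (x1 - x3) - y1 mod 17 = 1 * (10 - 8) - 3 = 16

P + Q = (8, 16)


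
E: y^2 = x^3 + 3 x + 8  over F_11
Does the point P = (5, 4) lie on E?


Check whether y^2 = x^3 + 3 x + 8 (mod 11) for (x, y) = (5, 4).
LHS: y^2 = 4^2 mod 11 = 5
RHS: x^3 + 3 x + 8 = 5^3 + 3*5 + 8 mod 11 = 5
LHS = RHS

Yes, on the curve


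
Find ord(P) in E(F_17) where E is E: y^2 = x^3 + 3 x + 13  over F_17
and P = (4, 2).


Compute successive multiples of P until we hit O:
  1P = (4, 2)
  2P = (9, 15)
  3P = (6, 3)
  4P = (3, 7)
  5P = (1, 0)
  6P = (3, 10)
  7P = (6, 14)
  8P = (9, 2)
  ... (continuing to 10P)
  10P = O

ord(P) = 10


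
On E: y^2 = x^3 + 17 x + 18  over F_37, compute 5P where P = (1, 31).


k = 5 = 101_2 (binary, LSB first: 101)
Double-and-add from P = (1, 31):
  bit 0 = 1: acc = O + (1, 31) = (1, 31)
  bit 1 = 0: acc unchanged = (1, 31)
  bit 2 = 1: acc = (1, 31) + (9, 30) = (1, 6)

5P = (1, 6)


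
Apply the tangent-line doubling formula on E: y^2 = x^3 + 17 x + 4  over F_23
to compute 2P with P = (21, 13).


Doubling: s = (3 x1^2 + a) / (2 y1)
s = (3*21^2 + 17) / (2*13) mod 23 = 2
x3 = s^2 - 2 x1 mod 23 = 2^2 - 2*21 = 8
y3 = s (x1 - x3) - y1 mod 23 = 2 * (21 - 8) - 13 = 13

2P = (8, 13)


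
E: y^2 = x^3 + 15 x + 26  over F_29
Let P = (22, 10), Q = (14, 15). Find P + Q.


P != Q, so use the chord formula.
s = (y2 - y1) / (x2 - x1) = (5) / (21) mod 29 = 3
x3 = s^2 - x1 - x2 mod 29 = 3^2 - 22 - 14 = 2
y3 = s (x1 - x3) - y1 mod 29 = 3 * (22 - 2) - 10 = 21

P + Q = (2, 21)


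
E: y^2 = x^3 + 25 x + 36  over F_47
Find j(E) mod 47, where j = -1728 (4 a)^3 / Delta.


Delta = -16(4 a^3 + 27 b^2) mod 47 = 11
-1728 * (4 a)^3 = -1728 * (4*25)^3 mod 47 = 26
j = 26 * 11^(-1) mod 47 = 28

j = 28 (mod 47)


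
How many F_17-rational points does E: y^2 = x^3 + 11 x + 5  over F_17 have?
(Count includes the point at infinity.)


For each x in F_17, count y with y^2 = x^3 + 11 x + 5 mod 17:
  x = 1: RHS = 0, y in [0]  -> 1 point(s)
  x = 2: RHS = 1, y in [1, 16]  -> 2 point(s)
  x = 5: RHS = 15, y in [7, 10]  -> 2 point(s)
  x = 6: RHS = 15, y in [7, 10]  -> 2 point(s)
  x = 7: RHS = 0, y in [0]  -> 1 point(s)
  x = 9: RHS = 0, y in [0]  -> 1 point(s)
  x = 13: RHS = 16, y in [4, 13]  -> 2 point(s)
  x = 14: RHS = 13, y in [8, 9]  -> 2 point(s)
  x = 15: RHS = 9, y in [3, 14]  -> 2 point(s)
Affine points: 15. Add the point at infinity: total = 16.

#E(F_17) = 16


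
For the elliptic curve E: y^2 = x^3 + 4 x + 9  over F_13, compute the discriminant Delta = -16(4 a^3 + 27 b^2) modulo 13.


4 a^3 + 27 b^2 = 4*4^3 + 27*9^2 = 256 + 2187 = 2443
Delta = -16 * (2443) = -39088
Delta mod 13 = 3

Delta = 3 (mod 13)


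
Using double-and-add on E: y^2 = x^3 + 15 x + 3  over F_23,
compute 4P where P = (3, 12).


k = 4 = 100_2 (binary, LSB first: 001)
Double-and-add from P = (3, 12):
  bit 0 = 0: acc unchanged = O
  bit 1 = 0: acc unchanged = O
  bit 2 = 1: acc = O + (9, 19) = (9, 19)

4P = (9, 19)


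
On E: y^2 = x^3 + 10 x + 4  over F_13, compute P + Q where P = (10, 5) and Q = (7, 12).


P != Q, so use the chord formula.
s = (y2 - y1) / (x2 - x1) = (7) / (10) mod 13 = 2
x3 = s^2 - x1 - x2 mod 13 = 2^2 - 10 - 7 = 0
y3 = s (x1 - x3) - y1 mod 13 = 2 * (10 - 0) - 5 = 2

P + Q = (0, 2)


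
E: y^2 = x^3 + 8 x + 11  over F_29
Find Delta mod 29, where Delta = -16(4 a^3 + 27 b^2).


4 a^3 + 27 b^2 = 4*8^3 + 27*11^2 = 2048 + 3267 = 5315
Delta = -16 * (5315) = -85040
Delta mod 29 = 17

Delta = 17 (mod 29)
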